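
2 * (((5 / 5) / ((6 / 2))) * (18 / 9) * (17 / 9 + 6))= 284 / 27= 10.52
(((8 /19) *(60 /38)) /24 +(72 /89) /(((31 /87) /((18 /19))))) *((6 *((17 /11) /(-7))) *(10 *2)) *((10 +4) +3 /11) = -694968525840 /843611153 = -823.80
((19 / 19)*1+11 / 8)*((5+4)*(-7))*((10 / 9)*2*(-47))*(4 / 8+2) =156275 / 4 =39068.75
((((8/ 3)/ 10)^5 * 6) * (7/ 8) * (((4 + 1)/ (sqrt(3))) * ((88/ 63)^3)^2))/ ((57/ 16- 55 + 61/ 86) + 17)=-0.00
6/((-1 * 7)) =-6/7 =-0.86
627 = 627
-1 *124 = -124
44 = 44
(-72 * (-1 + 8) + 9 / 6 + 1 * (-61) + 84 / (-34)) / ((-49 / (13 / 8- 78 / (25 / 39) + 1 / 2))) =-65731339 / 47600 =-1380.91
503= 503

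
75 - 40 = 35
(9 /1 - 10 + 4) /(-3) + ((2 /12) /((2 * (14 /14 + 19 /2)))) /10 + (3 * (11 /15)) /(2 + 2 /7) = -37 /1008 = -0.04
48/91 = 0.53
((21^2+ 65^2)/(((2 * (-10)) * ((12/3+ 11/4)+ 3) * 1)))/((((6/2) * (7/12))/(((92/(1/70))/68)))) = -858544/663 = -1294.94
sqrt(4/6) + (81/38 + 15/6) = sqrt(6)/3 + 88/19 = 5.45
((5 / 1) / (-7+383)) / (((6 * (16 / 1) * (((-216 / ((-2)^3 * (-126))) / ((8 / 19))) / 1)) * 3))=-35 / 385776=-0.00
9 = 9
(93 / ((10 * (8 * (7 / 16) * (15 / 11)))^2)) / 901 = 3751 / 82779375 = 0.00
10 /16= 5 /8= 0.62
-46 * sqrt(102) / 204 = -2.28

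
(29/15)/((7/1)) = 29/105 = 0.28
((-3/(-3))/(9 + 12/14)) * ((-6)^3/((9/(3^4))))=-4536/23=-197.22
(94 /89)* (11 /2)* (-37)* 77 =-1472933 /89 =-16549.81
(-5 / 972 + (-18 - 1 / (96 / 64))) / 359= -18149 / 348948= -0.05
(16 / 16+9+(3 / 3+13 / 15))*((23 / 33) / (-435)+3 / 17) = 2.08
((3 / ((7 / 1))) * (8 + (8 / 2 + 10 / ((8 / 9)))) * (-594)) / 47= -82863 / 658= -125.93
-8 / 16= -1 / 2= -0.50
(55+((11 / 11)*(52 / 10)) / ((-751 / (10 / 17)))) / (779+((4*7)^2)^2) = 702133 / 7857258645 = 0.00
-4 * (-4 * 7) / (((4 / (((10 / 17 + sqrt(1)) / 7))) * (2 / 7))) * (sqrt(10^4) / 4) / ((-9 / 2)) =-2100 / 17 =-123.53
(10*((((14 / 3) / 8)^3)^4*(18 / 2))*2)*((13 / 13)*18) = 69206436005 / 13759414272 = 5.03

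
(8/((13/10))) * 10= 800/13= 61.54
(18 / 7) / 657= 2 / 511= 0.00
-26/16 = -13/8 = -1.62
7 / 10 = 0.70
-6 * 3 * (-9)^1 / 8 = 81 / 4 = 20.25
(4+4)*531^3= 1197770328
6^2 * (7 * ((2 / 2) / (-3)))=-84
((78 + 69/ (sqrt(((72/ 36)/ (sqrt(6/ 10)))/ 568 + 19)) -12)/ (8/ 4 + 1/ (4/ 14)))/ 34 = 0.44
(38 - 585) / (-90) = 547 / 90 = 6.08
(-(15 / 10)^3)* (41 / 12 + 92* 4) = -40113 / 32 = -1253.53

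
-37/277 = -0.13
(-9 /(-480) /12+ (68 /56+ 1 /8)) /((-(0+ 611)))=-6007 /2737280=-0.00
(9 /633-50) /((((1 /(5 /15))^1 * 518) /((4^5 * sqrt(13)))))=-5400064 * sqrt(13) /163947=-118.76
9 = 9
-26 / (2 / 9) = -117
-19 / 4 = -4.75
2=2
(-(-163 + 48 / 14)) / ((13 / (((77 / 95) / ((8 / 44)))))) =135157 / 2470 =54.72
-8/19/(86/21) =-84/817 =-0.10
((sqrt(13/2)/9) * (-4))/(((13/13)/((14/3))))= -28 * sqrt(26)/27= -5.29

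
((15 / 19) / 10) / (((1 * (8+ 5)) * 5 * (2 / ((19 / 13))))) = 3 / 3380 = 0.00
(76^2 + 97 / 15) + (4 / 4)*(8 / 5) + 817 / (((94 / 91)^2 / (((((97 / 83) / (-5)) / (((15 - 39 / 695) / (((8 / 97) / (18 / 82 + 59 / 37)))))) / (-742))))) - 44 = 185380891511204143 / 32295943336320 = 5740.07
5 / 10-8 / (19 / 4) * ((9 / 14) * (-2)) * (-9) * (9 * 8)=-373115 / 266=-1402.69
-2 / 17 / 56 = -0.00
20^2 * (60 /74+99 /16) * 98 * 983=9977794050 /37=269670109.46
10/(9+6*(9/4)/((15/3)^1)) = 100/117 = 0.85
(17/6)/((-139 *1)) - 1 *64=-53393/834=-64.02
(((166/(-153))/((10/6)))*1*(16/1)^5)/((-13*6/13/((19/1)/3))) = 1653604352/2295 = 720524.77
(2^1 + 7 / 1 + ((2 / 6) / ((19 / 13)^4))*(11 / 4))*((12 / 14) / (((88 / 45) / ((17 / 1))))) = 68.56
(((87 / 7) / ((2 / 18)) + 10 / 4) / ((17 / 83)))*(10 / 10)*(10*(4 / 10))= 265766 / 119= 2233.33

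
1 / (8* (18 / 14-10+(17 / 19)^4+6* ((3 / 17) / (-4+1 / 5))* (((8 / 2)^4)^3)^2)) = -0.00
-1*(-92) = 92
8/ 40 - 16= -79/ 5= -15.80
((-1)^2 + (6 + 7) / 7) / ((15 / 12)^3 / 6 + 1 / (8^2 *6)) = 1280 / 147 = 8.71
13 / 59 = 0.22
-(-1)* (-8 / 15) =-8 / 15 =-0.53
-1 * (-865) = 865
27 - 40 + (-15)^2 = 212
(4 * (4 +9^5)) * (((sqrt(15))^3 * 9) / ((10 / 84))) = 267864408 * sqrt(15) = 1037434391.23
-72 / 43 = -1.67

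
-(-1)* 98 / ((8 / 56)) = 686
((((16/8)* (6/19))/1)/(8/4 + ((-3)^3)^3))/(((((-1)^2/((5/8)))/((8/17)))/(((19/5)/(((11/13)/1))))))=-156/3680347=-0.00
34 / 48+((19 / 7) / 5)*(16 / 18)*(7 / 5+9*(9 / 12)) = 58477 / 12600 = 4.64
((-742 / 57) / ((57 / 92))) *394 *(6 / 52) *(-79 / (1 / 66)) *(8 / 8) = 23372637904 / 4693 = 4980319.18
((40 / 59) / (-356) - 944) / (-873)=1652318 / 1528041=1.08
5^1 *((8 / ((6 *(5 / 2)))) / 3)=8 / 9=0.89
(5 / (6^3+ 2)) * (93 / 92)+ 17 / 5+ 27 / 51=6738229 / 1704760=3.95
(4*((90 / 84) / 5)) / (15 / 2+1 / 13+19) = 156 / 4837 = 0.03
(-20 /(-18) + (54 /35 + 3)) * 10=3562 /63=56.54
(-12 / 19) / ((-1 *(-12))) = -1 / 19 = -0.05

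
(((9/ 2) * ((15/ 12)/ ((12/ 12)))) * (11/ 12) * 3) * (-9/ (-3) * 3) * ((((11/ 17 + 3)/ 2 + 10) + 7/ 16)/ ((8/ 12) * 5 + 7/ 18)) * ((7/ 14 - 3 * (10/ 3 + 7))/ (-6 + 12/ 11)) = 3323110725/ 1166336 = 2849.19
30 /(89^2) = 0.00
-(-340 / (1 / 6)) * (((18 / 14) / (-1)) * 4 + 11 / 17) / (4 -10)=1528.57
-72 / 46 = -36 / 23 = -1.57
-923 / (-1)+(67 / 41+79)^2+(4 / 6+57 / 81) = 337054570 / 45387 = 7426.24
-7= -7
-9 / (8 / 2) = -9 / 4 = -2.25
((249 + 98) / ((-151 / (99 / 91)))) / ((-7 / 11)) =377883 / 96187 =3.93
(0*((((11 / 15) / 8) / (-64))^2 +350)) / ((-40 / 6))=0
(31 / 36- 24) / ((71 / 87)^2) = -700553 / 20164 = -34.74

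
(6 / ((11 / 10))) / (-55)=-12 / 121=-0.10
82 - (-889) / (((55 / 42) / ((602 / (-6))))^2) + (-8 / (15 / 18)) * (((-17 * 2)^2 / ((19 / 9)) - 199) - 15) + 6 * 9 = 299770693316 / 57475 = 5215671.05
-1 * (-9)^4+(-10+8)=-6563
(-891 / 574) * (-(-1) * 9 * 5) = -40095 / 574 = -69.85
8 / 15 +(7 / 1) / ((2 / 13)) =1381 / 30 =46.03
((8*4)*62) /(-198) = -992 /99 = -10.02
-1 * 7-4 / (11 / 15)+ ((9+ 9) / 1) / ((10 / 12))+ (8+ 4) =1163 / 55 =21.15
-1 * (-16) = 16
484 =484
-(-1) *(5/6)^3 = 125/216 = 0.58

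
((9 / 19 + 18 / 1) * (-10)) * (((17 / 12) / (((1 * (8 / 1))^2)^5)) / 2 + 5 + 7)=-180904022517465 / 81604378624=-2216.84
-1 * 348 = -348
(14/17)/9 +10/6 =269/153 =1.76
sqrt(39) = 6.24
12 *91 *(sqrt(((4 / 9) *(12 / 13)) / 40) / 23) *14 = 392 *sqrt(390) / 115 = 67.32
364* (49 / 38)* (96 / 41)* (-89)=-76195392 / 779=-97811.80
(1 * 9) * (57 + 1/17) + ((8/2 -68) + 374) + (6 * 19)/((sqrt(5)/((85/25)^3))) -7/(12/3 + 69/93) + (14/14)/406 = 17021485/20706 + 560082 * sqrt(5)/625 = 2825.87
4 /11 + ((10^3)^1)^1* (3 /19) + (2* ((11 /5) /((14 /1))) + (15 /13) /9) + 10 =48127826 /285285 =168.70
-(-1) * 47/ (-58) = -47/ 58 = -0.81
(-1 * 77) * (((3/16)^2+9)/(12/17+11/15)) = -45415755/93952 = -483.39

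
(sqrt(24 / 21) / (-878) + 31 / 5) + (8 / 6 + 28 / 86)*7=11489 / 645 - sqrt(14) / 3073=17.81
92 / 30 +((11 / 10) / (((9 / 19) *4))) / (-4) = 4207 / 1440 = 2.92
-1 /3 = -0.33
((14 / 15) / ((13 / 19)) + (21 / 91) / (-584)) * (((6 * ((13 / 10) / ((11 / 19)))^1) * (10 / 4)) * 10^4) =368835125 / 803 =459321.45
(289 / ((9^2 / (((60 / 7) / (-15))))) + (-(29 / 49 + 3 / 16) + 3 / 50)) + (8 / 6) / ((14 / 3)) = -3925219 / 1587600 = -2.47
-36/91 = -0.40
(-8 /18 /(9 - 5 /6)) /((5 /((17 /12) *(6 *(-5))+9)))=268 /735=0.36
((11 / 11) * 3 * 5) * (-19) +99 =-186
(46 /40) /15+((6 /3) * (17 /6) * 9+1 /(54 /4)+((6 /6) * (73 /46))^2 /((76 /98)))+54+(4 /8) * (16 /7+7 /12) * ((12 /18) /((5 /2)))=41328823783 /379927800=108.78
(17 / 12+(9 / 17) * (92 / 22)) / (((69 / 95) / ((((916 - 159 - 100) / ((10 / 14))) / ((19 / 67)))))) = 278928839 / 17204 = 16213.02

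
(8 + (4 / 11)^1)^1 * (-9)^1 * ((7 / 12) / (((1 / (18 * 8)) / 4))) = -278208 / 11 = -25291.64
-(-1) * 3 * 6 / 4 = 9 / 2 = 4.50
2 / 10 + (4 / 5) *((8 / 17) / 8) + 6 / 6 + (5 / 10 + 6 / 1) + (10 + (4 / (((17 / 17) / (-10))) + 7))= -2593 / 170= -15.25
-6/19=-0.32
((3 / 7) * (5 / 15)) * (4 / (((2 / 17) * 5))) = 34 / 35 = 0.97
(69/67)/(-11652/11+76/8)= -1518/1547365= -0.00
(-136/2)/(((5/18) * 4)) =-306/5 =-61.20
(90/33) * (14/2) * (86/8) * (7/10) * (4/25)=6321/275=22.99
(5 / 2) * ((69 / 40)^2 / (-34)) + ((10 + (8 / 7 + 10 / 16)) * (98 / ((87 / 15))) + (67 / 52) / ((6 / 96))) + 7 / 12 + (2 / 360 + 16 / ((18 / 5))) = 224.27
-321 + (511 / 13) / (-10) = -42241 / 130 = -324.93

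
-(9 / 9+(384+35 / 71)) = -385.49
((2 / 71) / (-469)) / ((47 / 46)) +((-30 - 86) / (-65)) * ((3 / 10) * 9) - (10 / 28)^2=66807027369 / 14241982300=4.69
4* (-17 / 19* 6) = -408 / 19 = -21.47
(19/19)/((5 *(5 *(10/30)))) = 3/25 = 0.12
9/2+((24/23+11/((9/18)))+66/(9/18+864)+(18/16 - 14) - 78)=-20123749/318136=-63.26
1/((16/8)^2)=1/4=0.25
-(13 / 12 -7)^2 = -5041 / 144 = -35.01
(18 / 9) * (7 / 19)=14 / 19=0.74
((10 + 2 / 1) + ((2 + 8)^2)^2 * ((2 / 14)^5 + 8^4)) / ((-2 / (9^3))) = -250927242598818 / 16807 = -14929924590.87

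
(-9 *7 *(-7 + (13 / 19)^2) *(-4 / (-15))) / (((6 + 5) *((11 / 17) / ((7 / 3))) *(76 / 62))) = 121781268 / 4149695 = 29.35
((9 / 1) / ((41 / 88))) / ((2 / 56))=22176 / 41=540.88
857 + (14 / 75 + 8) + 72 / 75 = 64961 / 75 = 866.15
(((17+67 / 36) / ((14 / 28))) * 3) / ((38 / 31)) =21049 / 228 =92.32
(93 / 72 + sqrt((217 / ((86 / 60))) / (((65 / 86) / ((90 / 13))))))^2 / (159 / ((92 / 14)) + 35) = 713 *sqrt(6510) / 35399 + 3108536687 / 132533856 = 25.08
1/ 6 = 0.17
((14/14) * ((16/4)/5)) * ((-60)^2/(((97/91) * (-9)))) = -29120/97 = -300.21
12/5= 2.40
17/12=1.42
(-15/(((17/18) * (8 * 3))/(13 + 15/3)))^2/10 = 32805/2312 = 14.19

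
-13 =-13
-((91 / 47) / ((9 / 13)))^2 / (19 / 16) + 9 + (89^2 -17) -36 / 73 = 1962048009911 / 248174523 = 7905.92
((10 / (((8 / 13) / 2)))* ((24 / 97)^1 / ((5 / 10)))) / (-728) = -15 / 679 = -0.02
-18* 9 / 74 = -81 / 37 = -2.19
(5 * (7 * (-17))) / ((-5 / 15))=1785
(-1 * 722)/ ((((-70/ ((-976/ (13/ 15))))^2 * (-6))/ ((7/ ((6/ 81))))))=3481784352/ 1183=2943182.04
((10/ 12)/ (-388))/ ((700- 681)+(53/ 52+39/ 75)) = -0.00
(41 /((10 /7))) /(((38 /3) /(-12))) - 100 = -12083 /95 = -127.19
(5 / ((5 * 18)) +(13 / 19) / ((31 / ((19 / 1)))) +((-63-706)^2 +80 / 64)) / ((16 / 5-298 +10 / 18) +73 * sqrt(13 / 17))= -742775982113485 / 352187708048-10839856156425 * sqrt(221) / 352187708048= -2566.59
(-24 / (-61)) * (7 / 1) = 168 / 61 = 2.75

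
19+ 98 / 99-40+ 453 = 432.99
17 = 17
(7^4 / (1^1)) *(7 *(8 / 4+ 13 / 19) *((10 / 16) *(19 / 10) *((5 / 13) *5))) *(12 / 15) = 4285785 / 52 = 82418.94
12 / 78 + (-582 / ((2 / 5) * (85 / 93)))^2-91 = 9520936288 / 3757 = 2534185.86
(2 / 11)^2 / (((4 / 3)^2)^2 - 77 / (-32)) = 10368 / 1745909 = 0.01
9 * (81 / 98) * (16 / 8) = 729 / 49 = 14.88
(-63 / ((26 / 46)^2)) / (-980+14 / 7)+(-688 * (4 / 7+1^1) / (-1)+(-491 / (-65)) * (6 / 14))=2091388349 / 1928290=1084.58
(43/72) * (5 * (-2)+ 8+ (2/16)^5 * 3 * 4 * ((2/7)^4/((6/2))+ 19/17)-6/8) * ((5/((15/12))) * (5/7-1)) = 13177898207/7021830144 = 1.88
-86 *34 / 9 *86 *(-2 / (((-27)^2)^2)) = 502928 / 4782969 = 0.11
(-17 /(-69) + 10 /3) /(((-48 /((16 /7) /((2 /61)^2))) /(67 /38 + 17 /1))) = -1499563 /504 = -2975.32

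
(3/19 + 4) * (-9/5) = -711/95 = -7.48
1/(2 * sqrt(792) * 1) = sqrt(22)/264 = 0.02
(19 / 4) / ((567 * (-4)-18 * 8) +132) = -1 / 480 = -0.00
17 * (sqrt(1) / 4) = 17 / 4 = 4.25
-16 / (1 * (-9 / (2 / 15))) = 32 / 135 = 0.24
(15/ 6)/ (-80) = -1/ 32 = -0.03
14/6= 7/3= 2.33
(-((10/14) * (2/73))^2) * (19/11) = -1900/2872331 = -0.00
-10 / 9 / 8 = -0.14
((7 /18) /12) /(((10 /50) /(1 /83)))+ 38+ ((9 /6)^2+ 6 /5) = 3715753 /89640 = 41.45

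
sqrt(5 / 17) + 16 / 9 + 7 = sqrt(85) / 17 + 79 / 9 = 9.32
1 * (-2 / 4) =-0.50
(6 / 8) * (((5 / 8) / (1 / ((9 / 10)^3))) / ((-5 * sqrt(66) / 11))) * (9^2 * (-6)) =177147 * sqrt(66) / 32000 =44.97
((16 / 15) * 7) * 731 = 81872 / 15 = 5458.13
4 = 4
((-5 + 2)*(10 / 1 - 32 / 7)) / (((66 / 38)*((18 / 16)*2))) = -4.17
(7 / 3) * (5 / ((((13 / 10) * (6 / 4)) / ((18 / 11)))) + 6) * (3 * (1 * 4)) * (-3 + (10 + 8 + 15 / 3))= 816480 / 143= 5709.65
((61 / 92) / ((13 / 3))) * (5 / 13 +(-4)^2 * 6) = 229299 / 15548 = 14.75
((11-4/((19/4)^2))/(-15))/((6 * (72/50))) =-19535/233928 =-0.08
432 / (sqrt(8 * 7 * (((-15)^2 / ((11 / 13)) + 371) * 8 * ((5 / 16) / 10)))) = 216 * sqrt(269731) / 24521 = 4.57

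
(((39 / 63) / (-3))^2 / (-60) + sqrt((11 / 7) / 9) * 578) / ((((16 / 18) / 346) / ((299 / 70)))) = -8741863 / 7408800 + 44847309 * sqrt(77) / 980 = 401563.66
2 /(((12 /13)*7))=13 /42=0.31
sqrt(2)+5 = 6.41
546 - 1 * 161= 385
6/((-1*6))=-1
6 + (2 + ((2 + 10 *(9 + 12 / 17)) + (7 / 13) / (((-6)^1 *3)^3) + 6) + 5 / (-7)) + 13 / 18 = 1020099235 / 9022104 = 113.07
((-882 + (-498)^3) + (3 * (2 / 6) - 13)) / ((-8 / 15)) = 926301645 / 4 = 231575411.25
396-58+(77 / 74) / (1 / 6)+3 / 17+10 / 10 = 217269 / 629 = 345.42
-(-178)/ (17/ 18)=3204/ 17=188.47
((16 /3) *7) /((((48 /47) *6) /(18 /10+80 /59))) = 306299 /15930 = 19.23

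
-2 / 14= -1 / 7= -0.14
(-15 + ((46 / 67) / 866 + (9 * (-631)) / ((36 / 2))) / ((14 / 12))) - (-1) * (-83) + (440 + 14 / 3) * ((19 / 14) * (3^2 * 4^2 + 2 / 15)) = 86612.61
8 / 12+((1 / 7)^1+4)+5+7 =353 / 21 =16.81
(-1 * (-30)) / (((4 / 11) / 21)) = 3465 / 2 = 1732.50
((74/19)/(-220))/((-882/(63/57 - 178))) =-124357/35024220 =-0.00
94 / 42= 47 / 21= 2.24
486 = 486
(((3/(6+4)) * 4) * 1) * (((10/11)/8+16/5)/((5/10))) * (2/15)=1458/1375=1.06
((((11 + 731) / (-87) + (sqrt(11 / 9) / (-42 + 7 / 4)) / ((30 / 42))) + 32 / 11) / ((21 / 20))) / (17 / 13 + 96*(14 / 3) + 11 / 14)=-2796560 / 235183707 - 416*sqrt(11) / 16956819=-0.01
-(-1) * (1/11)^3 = 1/1331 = 0.00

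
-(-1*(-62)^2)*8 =30752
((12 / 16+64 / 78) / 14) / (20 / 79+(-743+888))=553 / 716040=0.00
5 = 5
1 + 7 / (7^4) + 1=2.00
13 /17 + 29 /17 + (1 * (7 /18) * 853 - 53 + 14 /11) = 950779 /3366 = 282.47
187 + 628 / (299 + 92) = 188.61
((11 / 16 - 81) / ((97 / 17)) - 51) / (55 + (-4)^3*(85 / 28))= 54383 / 116400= 0.47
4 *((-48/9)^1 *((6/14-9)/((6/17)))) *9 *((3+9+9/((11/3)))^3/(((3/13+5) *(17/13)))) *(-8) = -2608610883840/158389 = -16469646.78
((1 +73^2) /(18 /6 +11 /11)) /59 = 2665 /118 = 22.58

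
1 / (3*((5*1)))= 0.07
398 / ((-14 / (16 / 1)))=-3184 / 7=-454.86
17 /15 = 1.13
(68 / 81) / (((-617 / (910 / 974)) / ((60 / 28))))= -22100 / 8112933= -0.00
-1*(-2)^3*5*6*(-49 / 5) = -2352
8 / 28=2 / 7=0.29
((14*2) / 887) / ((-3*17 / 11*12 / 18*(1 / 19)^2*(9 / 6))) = -111188 / 45237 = -2.46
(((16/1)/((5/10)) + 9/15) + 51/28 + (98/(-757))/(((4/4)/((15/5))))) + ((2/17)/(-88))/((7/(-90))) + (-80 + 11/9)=-7977797381/178364340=-44.73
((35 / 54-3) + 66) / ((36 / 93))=106547 / 648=164.42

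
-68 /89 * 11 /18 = -374 /801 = -0.47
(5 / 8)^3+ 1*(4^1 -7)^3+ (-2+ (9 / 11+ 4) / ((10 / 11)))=-60047 / 2560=-23.46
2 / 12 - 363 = -2177 / 6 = -362.83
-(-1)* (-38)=-38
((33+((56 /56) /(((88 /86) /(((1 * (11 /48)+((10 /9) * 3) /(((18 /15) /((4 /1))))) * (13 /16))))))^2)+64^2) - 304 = 3906.08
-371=-371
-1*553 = -553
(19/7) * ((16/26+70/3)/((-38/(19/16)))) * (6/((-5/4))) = 8873/910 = 9.75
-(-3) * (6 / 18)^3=1 / 9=0.11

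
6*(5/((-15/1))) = -2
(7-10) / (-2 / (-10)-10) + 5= 260 / 49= 5.31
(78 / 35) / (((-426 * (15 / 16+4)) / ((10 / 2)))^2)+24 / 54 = 880929628 / 1982035503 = 0.44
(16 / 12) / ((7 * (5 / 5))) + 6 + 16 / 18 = 446 / 63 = 7.08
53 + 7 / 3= 166 / 3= 55.33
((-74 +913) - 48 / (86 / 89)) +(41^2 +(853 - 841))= 106740 / 43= 2482.33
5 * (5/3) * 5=41.67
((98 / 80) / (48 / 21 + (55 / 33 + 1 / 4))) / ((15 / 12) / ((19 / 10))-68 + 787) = 19551 / 48267455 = 0.00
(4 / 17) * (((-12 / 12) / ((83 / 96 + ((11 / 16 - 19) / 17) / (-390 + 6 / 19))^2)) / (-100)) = 0.00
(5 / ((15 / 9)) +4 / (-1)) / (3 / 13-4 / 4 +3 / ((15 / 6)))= -65 / 28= -2.32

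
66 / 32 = 33 / 16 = 2.06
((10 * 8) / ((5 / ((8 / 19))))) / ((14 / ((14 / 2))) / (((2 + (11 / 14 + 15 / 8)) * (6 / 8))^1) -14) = -0.50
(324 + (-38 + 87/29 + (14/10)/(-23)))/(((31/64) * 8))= 265824/3565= 74.56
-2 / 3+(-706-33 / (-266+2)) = -16957 / 24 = -706.54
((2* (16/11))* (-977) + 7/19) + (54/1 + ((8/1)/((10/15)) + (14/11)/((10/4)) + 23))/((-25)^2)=-1855965838/653125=-2841.67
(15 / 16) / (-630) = -1 / 672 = -0.00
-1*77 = -77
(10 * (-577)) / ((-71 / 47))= 271190 / 71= 3819.58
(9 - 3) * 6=36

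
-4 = -4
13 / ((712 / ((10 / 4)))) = 65 / 1424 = 0.05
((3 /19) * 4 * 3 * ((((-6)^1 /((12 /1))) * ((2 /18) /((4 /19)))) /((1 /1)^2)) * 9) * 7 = -63 /2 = -31.50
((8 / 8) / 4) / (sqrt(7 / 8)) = 0.27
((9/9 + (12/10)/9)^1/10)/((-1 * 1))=-17/150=-0.11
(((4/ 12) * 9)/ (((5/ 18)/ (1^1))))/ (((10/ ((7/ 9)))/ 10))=42/ 5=8.40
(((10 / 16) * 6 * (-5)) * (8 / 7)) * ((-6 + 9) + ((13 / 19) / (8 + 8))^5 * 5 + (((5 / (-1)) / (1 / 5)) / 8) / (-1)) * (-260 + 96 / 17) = 1289320889469802275 / 38621122527232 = 33383.83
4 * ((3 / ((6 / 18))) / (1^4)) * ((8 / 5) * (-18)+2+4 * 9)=1656 / 5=331.20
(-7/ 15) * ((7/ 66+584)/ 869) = -269857/ 860310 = -0.31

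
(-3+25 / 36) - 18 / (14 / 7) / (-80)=-1579 / 720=-2.19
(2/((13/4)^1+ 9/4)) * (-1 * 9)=-36/11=-3.27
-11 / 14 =-0.79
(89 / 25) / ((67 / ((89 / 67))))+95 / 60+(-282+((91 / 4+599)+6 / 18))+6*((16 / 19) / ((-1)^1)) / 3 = 2175259772 / 6396825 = 340.05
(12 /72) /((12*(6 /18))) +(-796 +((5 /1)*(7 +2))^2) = 29497 /24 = 1229.04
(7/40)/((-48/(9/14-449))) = 6277/3840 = 1.63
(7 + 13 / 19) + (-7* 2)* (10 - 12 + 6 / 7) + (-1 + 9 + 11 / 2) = 37.18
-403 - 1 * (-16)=-387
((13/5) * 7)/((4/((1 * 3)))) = 273/20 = 13.65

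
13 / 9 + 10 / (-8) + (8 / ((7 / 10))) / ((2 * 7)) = 1783 / 1764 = 1.01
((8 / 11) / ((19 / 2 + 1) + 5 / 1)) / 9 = 16 / 3069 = 0.01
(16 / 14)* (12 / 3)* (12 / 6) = 64 / 7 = 9.14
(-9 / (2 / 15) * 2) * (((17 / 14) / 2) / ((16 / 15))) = -34425 / 448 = -76.84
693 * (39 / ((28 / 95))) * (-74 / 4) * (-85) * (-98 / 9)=-6280549275 / 4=-1570137318.75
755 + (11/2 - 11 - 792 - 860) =-1805/2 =-902.50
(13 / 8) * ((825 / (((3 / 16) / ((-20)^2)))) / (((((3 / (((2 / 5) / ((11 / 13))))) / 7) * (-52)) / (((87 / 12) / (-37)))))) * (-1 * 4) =-5278000 / 111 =-47549.55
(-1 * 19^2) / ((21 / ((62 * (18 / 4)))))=-33573 / 7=-4796.14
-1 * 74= -74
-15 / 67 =-0.22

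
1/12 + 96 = 1153/12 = 96.08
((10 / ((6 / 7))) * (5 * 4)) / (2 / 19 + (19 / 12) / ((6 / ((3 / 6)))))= 638400 / 649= 983.67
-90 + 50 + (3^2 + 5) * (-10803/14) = -10843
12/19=0.63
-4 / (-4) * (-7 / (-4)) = 7 / 4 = 1.75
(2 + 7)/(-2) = -9/2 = -4.50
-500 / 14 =-35.71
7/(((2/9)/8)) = 252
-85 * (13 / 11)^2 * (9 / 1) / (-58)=129285 / 7018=18.42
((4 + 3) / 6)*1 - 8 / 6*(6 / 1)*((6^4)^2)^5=-641639737864499235256264606875641 / 6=-106939956310749872542710800000000.00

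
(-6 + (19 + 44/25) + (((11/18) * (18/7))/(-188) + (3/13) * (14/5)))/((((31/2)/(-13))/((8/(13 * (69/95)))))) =-500508412/45742515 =-10.94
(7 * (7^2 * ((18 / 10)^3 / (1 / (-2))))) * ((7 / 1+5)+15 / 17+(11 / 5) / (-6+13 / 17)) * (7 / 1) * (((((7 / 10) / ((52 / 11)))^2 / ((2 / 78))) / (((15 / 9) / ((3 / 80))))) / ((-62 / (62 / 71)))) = 507998824077591 / 5371150000000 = 94.58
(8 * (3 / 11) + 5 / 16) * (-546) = -1361.90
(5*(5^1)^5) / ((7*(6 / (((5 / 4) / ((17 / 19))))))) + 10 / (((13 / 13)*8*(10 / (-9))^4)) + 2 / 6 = 495889759 / 952000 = 520.89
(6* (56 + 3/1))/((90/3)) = 11.80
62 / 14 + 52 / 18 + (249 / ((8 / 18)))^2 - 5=316393439 / 1008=313882.38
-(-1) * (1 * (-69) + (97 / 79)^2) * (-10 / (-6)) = -2106100 / 18723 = -112.49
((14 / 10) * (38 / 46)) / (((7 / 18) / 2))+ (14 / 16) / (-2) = 10139 / 1840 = 5.51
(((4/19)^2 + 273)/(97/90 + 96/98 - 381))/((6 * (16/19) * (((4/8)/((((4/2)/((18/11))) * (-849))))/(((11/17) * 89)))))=73598378711935/4318218008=17043.69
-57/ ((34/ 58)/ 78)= -128934/ 17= -7584.35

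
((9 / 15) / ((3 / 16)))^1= 16 / 5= 3.20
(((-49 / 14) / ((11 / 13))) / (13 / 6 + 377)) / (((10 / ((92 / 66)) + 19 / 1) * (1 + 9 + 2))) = -23 / 662200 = -0.00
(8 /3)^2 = 64 /9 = 7.11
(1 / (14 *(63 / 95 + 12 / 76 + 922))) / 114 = 5 / 7364112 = 0.00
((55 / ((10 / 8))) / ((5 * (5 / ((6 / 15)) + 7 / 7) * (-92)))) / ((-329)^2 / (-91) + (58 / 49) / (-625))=1751750 / 294077735109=0.00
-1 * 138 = -138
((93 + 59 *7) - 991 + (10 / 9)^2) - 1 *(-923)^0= -39266 / 81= -484.77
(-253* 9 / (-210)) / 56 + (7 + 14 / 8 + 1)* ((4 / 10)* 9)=138351 / 3920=35.29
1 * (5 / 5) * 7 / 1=7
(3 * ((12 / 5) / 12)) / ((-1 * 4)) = -3 / 20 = -0.15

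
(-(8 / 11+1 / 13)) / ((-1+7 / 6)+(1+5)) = -690 / 5291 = -0.13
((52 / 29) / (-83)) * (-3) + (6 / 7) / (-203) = 7146 / 117943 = 0.06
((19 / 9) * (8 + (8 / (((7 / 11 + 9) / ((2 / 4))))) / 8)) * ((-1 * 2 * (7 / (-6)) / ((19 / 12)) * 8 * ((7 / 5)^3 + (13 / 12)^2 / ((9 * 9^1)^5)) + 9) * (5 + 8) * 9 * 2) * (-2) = -22796368418580465761 / 69299839969875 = -328952.68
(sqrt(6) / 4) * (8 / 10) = sqrt(6) / 5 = 0.49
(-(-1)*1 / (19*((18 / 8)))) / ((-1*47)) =-4 / 8037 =-0.00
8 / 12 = 2 / 3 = 0.67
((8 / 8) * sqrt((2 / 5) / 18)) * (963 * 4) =1284 * sqrt(5) / 5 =574.22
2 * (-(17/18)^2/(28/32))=-1156/567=-2.04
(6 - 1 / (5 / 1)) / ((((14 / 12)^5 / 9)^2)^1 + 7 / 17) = 2414595806208 / 195432005125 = 12.36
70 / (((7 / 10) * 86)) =50 / 43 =1.16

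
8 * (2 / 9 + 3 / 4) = 70 / 9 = 7.78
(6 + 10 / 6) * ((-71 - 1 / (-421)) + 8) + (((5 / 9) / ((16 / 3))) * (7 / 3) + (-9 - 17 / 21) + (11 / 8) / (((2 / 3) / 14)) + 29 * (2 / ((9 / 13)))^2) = -846545029 / 3819312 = -221.65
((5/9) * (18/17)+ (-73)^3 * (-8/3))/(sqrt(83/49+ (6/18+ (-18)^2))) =185172197 * sqrt(143778)/1222113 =57452.73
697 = 697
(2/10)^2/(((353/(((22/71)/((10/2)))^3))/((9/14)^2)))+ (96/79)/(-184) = -232154104477326/35152059975746875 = -0.01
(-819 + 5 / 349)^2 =81696502276 / 121801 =670737.53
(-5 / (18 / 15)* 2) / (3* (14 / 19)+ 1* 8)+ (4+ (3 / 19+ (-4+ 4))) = 36953 / 11058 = 3.34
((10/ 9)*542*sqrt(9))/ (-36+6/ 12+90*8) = 10840/ 4107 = 2.64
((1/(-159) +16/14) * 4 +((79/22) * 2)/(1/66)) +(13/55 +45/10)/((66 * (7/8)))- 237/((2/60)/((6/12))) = -98643859/32065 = -3076.37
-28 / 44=-0.64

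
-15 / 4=-3.75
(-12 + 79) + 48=115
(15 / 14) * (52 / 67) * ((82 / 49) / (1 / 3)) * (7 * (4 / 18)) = 21320 / 3283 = 6.49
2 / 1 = 2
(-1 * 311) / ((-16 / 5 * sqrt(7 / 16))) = 1555 * sqrt(7) / 28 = 146.93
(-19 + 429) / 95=82 / 19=4.32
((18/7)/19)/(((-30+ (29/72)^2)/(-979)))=91352448/20572307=4.44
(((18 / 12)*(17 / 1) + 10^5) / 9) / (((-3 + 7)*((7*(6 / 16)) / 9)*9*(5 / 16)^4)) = 13110542336 / 118125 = 110988.72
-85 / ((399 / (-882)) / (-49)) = -174930 / 19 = -9206.84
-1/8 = -0.12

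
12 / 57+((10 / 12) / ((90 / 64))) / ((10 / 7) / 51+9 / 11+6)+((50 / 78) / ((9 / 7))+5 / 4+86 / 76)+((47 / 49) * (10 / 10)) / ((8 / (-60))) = -7429096669 / 1849580460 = -4.02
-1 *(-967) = 967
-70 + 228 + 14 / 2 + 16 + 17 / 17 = 182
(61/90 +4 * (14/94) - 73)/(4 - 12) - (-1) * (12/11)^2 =41584723/4094640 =10.16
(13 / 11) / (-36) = -13 / 396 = -0.03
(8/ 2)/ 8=1/ 2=0.50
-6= -6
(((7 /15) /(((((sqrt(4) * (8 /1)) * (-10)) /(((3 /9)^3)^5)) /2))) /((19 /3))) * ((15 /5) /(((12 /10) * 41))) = -7 /1788447768480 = -0.00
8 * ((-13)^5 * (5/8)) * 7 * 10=-129952550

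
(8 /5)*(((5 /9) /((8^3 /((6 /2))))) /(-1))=-1 /192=-0.01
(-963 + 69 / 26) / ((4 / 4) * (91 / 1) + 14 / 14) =-24969 / 2392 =-10.44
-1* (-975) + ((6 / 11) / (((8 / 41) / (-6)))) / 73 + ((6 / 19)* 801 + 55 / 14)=1231.65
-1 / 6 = -0.17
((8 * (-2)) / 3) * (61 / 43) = -976 / 129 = -7.57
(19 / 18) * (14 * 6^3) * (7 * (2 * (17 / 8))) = 94962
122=122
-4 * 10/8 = -5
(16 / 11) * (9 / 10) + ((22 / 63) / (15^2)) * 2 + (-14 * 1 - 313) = -50782871 / 155925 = -325.69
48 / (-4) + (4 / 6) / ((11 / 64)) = -268 / 33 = -8.12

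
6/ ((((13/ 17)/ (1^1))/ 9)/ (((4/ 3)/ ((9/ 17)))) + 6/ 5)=11560/ 2377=4.86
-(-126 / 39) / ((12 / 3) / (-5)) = -105 / 26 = -4.04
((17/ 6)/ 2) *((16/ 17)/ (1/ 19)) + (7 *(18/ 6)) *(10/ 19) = 36.39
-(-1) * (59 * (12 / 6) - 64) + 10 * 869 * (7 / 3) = 60992 / 3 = 20330.67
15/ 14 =1.07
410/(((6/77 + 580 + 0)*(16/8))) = 0.35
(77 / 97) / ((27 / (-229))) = -17633 / 2619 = -6.73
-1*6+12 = 6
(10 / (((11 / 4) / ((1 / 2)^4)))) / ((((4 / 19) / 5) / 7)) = 3325 / 88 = 37.78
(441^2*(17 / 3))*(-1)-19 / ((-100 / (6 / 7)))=-385720593 / 350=-1102058.84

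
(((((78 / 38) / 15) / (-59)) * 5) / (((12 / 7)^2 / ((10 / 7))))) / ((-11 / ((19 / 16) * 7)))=3185 / 747648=0.00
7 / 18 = 0.39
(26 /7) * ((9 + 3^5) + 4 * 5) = 7072 /7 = 1010.29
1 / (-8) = -1 / 8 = -0.12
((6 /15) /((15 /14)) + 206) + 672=65878 /75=878.37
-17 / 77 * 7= -17 / 11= -1.55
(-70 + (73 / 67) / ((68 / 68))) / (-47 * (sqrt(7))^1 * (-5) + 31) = -0.11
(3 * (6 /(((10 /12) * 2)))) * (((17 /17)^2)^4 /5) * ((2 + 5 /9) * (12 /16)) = 207 /50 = 4.14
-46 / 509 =-0.09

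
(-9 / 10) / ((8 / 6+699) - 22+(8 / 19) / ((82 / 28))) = -21033 / 15856010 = -0.00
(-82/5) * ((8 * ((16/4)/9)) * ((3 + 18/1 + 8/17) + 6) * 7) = -11212.88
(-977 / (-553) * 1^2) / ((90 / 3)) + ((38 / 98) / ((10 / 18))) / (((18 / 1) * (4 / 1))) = 31859 / 464520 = 0.07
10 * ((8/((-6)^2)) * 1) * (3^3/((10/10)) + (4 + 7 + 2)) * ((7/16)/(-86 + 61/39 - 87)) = -2275/10029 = -0.23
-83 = -83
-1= -1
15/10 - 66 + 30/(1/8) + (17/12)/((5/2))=2641/15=176.07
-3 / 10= -0.30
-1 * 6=-6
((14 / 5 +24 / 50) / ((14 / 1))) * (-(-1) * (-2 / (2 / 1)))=-41 / 175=-0.23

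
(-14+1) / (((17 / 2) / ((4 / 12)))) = -26 / 51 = -0.51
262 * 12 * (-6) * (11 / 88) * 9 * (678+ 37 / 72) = -57597687 / 4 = -14399421.75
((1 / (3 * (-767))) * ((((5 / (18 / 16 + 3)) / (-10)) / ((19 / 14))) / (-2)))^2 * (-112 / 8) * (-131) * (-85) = -122217760 / 2081461196529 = -0.00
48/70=24/35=0.69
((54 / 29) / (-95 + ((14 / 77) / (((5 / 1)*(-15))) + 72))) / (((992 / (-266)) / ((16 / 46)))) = 423225 / 56055347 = 0.01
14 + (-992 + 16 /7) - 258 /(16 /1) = -991.84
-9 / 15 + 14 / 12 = 17 / 30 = 0.57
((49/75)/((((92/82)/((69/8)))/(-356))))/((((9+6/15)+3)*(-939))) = 178801/1164360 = 0.15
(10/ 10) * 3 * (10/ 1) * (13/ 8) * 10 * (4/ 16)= 975/ 8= 121.88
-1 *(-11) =11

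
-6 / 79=-0.08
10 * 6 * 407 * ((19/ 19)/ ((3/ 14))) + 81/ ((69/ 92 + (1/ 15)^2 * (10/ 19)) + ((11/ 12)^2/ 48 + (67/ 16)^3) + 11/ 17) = 1523413313720600/ 13367838247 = 113961.08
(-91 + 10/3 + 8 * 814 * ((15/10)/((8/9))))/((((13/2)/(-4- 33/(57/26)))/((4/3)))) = -42604.94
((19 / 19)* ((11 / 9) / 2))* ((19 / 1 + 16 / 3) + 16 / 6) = 33 / 2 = 16.50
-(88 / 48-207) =1231 / 6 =205.17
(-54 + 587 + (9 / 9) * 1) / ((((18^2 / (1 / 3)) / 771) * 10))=22873 / 540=42.36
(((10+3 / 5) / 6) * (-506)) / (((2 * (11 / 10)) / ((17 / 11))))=-20723 / 33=-627.97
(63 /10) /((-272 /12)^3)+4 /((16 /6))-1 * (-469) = 1479400859 /3144320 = 470.50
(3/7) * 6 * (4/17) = 72/119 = 0.61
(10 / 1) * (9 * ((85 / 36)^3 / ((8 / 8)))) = 1184.65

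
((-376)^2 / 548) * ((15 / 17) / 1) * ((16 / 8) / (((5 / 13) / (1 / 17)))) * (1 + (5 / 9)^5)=57134424256 / 779309019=73.31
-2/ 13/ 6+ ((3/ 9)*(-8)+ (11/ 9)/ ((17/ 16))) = -3067/ 1989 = -1.54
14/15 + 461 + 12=7109/15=473.93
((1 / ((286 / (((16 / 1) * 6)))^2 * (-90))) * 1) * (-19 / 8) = 304 / 102245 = 0.00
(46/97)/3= 46/291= 0.16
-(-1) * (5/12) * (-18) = -15/2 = -7.50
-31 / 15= -2.07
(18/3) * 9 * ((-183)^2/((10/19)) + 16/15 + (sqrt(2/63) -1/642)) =18 * sqrt(14)/7 + 367655094/107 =3436038.54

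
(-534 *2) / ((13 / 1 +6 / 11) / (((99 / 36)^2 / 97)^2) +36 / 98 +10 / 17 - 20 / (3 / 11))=-107458541883 / 216938431658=-0.50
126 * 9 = 1134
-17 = -17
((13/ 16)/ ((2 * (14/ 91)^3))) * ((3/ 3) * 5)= 142805/ 256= 557.83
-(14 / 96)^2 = -49 / 2304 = -0.02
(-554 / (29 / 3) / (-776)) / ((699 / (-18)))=-2493 / 1310858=-0.00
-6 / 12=-1 / 2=-0.50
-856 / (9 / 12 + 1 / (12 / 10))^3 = -1479168 / 6859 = -215.65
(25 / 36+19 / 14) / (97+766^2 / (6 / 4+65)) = 9823 / 42710868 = 0.00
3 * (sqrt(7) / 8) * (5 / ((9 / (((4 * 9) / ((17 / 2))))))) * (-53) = -795 * sqrt(7) / 17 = -123.73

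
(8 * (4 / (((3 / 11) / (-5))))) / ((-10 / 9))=528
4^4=256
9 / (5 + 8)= 9 / 13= 0.69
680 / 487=1.40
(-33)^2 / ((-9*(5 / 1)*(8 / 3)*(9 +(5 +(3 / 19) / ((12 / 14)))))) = -0.64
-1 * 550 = -550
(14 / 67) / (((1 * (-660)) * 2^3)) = -7 / 176880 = -0.00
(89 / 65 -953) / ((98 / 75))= -463920 / 637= -728.29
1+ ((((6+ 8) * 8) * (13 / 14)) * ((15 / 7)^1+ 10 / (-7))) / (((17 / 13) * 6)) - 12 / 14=3431 / 357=9.61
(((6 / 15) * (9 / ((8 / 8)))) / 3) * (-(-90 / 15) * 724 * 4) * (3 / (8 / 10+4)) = 13032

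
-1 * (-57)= 57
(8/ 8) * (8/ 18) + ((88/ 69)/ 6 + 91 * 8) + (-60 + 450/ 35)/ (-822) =144659273/ 198513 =728.71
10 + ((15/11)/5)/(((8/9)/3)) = 961/88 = 10.92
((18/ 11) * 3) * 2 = 108/ 11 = 9.82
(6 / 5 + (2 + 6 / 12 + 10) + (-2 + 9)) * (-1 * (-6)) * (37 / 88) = 22977 / 440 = 52.22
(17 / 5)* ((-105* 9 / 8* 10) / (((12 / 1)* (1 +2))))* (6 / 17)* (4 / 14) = -45 / 4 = -11.25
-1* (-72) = 72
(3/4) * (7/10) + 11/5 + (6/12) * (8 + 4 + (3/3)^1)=369/40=9.22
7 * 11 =77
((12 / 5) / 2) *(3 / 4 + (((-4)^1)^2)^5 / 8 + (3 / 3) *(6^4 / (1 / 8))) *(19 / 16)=32248491 / 160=201553.07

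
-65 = -65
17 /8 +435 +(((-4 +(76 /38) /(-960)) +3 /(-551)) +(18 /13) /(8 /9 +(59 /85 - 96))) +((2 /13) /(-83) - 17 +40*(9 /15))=9071480944032839 /20612272867680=440.10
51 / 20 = 2.55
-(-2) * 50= 100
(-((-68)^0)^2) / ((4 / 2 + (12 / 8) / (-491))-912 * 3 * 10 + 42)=982 / 26824315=0.00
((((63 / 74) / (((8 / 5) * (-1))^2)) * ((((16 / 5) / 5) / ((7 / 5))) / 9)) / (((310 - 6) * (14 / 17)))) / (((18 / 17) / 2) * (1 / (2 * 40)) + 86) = 7225 / 9209671184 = 0.00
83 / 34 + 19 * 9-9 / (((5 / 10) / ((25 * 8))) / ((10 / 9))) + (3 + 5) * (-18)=-134999 / 34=-3970.56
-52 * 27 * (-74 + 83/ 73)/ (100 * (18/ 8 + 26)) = 7467876/ 206225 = 36.21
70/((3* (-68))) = -35/102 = -0.34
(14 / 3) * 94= 438.67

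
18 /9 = 2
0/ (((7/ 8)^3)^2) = 0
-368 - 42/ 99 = -12158/ 33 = -368.42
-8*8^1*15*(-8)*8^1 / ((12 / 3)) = 15360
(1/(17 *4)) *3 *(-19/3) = -19/68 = -0.28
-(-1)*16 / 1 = 16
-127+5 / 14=-1773 / 14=-126.64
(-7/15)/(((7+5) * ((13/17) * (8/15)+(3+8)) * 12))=-119/418896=-0.00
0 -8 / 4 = -2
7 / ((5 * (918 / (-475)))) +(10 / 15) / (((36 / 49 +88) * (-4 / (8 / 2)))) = -365176 / 498933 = -0.73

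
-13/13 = -1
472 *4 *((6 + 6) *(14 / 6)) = 52864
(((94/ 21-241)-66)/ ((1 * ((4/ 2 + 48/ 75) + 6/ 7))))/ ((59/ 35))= -5558875/ 108324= -51.32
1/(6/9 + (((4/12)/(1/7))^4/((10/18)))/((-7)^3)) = 1.96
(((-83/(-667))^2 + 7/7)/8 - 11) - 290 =-535420467/1779556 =-300.87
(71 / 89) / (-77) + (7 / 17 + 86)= 10065850 / 116501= 86.40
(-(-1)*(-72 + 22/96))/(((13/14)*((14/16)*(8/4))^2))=-25.24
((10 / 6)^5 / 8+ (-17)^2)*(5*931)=2629800355 / 1944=1352777.96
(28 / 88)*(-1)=-7 / 22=-0.32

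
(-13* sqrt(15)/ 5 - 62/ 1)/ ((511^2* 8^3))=-31/ 66846976 - 13* sqrt(15)/ 668469760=-0.00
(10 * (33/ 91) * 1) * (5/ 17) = 1650/ 1547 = 1.07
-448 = -448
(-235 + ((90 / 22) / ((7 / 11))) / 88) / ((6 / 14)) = -144715 / 264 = -548.16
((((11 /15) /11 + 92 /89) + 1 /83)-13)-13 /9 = -4431764 /332415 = -13.33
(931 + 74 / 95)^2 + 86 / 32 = 125370201851 / 144400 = 868214.69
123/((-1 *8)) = -123/8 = -15.38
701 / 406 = 1.73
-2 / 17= -0.12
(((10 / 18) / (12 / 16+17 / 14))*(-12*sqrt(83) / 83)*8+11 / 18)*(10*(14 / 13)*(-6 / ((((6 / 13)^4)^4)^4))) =-5806199109680231787100308289467147379876558677044967555537886236866603845 / 47505214997229958279621715210108914957422346371072+3694853978887420228154741638751821059921446430846797535342291241642384265*sqrt(83) / 56474298557904885298560710920350832494956513329152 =473831474578081066441658.10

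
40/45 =8/9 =0.89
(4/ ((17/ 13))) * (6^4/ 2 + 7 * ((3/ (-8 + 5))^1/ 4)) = 1976.76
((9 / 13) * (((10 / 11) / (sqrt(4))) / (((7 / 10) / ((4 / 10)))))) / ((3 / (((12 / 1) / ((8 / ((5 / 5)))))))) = 90 / 1001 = 0.09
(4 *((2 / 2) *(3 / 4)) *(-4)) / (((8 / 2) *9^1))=-1 / 3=-0.33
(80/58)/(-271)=-40/7859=-0.01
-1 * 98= -98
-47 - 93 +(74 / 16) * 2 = -523 / 4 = -130.75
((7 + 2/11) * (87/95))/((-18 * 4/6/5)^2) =11455/10032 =1.14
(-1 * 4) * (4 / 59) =-16 / 59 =-0.27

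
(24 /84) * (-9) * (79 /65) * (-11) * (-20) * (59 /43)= -3691512 /3913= -943.40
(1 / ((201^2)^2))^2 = 0.00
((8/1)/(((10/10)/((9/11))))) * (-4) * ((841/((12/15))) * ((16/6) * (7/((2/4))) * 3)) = -33909120/11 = -3082647.27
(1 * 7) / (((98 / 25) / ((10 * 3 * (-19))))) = -7125 / 7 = -1017.86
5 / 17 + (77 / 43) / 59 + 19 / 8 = 931403 / 345032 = 2.70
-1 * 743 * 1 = -743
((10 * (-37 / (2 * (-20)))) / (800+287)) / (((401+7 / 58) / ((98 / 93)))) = 52577 / 2351882115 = 0.00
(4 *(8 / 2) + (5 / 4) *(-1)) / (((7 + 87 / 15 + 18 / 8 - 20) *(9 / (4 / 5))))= -236 / 891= -0.26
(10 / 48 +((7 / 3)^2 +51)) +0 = 4079 / 72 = 56.65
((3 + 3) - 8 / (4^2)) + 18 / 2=29 / 2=14.50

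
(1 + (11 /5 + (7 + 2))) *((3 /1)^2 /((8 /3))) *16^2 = 52704 /5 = 10540.80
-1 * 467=-467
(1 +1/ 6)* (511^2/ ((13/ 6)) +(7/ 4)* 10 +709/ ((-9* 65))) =140622.62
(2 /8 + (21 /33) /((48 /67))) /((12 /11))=601 /576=1.04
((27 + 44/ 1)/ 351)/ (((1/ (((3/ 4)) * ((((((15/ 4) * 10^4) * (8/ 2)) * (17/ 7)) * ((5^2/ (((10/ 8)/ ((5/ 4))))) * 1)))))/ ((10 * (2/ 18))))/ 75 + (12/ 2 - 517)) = -94296875000/ 238213828124181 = -0.00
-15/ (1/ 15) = -225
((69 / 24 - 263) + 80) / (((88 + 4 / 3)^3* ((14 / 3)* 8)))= -116721 / 17246953472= -0.00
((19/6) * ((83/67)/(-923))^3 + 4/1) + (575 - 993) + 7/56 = -2349145662120162305/5675978645911704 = -413.88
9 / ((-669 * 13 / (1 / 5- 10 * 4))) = 597 / 14495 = 0.04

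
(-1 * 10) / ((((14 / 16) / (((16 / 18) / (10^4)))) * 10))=-4 / 39375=-0.00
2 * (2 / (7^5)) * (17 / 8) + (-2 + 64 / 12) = 3.33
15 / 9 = 1.67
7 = 7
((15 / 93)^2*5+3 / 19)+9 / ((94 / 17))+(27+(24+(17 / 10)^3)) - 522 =-398339339551 / 858173000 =-464.17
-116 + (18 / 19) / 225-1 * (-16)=-47498 / 475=-100.00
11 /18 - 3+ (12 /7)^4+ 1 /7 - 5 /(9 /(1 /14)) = 15248 /2401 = 6.35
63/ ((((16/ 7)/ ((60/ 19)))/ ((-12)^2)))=238140/ 19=12533.68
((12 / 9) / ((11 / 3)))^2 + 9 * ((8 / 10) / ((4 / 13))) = 14237 / 605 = 23.53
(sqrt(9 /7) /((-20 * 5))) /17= -3 * sqrt(7) /11900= -0.00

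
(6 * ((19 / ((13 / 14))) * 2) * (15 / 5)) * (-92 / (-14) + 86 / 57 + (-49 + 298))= 2461800 / 13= 189369.23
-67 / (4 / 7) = -469 / 4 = -117.25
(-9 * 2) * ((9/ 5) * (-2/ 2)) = 162/ 5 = 32.40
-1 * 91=-91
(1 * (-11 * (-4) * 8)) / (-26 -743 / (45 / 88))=-7920 / 33277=-0.24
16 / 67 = 0.24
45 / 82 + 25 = 2095 / 82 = 25.55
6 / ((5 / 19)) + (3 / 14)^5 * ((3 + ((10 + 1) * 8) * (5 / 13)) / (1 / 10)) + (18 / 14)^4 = 449201589 / 17479280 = 25.70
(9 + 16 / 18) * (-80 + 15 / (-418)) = -2977495 / 3762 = -791.47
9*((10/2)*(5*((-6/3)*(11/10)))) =-495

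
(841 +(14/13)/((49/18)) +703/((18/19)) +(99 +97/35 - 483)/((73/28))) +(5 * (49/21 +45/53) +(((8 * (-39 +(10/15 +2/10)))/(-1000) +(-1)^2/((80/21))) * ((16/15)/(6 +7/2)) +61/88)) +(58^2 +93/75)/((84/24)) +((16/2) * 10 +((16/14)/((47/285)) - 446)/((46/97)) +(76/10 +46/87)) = 818851314151453732517/519030187951275000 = 1577.66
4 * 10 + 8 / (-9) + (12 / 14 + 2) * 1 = 2644 / 63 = 41.97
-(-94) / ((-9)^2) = 94 / 81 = 1.16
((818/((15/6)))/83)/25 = 1636/10375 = 0.16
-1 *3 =-3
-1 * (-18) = 18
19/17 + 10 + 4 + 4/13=3409/221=15.43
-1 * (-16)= 16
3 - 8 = -5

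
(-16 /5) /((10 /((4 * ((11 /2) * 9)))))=-1584 /25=-63.36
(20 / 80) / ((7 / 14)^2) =1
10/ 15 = 2/ 3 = 0.67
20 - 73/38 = 687/38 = 18.08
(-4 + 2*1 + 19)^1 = 17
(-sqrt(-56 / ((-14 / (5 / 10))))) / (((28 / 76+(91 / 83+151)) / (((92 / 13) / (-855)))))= 7636 * sqrt(2) / 140655645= 0.00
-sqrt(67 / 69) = -0.99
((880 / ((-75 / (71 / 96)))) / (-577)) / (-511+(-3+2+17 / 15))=-781 / 26529306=-0.00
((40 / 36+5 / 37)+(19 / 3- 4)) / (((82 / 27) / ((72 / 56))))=16092 / 10619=1.52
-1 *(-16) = 16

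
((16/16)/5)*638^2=407044/5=81408.80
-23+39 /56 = -22.30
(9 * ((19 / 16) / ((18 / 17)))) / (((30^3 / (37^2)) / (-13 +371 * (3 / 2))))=480657269 / 1728000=278.16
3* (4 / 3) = 4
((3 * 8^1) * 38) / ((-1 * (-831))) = 304 / 277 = 1.10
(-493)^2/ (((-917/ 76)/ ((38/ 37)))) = -701925512/ 33929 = -20688.07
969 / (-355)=-969 / 355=-2.73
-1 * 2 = -2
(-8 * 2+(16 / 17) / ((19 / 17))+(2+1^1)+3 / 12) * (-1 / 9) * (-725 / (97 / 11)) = -7217375 / 66348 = -108.78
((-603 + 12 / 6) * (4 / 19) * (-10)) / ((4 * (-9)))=-6010 / 171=-35.15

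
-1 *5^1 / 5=-1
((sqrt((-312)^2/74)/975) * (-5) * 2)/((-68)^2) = -sqrt(74)/106930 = -0.00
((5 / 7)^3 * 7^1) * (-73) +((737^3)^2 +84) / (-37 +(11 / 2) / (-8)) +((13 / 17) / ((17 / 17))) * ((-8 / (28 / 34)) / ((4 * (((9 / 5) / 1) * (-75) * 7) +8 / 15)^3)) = -5723034103438559845306062808534489 / 1345918417997603184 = -4252140417212680.90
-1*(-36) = 36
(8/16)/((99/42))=7/33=0.21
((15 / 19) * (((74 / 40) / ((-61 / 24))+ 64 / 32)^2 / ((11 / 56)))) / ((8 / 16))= 50582784 / 3888445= 13.01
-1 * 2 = -2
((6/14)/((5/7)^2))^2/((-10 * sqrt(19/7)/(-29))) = 12789 * sqrt(133)/118750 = 1.24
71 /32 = 2.22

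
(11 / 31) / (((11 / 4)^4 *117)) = 256 / 4827537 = 0.00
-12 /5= -2.40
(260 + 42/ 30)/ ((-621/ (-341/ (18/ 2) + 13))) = 292768/ 27945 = 10.48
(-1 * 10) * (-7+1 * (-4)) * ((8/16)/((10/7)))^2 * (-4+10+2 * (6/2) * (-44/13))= -192.80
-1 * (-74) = 74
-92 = -92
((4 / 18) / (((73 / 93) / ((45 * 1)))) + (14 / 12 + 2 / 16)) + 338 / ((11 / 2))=1454765 / 19272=75.49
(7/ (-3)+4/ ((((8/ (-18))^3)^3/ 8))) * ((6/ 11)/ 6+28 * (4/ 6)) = -887137.17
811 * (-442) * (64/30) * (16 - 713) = 7995136448/15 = 533009096.53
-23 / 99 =-0.23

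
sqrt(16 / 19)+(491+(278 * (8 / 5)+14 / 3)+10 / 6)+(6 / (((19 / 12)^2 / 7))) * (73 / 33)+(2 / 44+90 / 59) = 4 * sqrt(19) / 19+6893472841 / 7028670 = 981.68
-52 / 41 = -1.27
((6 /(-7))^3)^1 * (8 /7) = -1728 /2401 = -0.72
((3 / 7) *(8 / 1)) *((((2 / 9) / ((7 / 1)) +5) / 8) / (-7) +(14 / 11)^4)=130890451 / 15065589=8.69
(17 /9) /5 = 17 /45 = 0.38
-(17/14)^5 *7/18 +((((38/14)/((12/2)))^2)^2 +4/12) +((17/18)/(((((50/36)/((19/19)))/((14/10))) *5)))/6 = -4820951909/7779240000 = -0.62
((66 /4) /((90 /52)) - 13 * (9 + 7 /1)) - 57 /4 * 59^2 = -2988163 /60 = -49802.72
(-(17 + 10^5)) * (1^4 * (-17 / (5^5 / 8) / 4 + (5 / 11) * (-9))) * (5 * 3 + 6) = 296148236643 / 34375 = 8615221.43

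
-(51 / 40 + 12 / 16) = -81 / 40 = -2.02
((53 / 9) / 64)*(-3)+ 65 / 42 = 1709 / 1344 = 1.27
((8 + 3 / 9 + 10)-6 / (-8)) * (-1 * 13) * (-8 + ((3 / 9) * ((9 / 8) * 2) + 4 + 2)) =14885 / 48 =310.10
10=10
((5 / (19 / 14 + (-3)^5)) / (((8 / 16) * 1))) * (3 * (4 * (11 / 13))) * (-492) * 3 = 27276480 / 43979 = 620.22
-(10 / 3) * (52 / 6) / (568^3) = -65 / 412313472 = -0.00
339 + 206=545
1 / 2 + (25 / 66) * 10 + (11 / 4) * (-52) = -9155 / 66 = -138.71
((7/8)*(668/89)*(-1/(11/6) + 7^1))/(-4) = -82999/7832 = -10.60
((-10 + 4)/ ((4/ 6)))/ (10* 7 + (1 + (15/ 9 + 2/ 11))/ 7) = -2079/ 16264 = -0.13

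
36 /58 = 18 /29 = 0.62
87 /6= 29 /2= 14.50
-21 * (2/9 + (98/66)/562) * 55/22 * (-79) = 34592915/37092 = 932.62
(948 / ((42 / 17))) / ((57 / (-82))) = -220252 / 399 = -552.01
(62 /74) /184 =31 /6808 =0.00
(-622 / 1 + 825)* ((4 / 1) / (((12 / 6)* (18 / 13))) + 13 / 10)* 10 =50141 / 9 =5571.22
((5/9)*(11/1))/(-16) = -55/144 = -0.38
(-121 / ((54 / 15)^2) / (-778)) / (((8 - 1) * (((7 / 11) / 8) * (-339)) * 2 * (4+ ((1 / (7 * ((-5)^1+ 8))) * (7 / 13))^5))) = -12354774575 / 1554666169561442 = -0.00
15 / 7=2.14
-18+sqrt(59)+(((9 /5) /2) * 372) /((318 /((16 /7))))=-28926 /1855+sqrt(59)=-7.91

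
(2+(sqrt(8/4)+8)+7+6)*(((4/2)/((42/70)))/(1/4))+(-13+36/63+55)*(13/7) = 40*sqrt(2)/3+56702/147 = 404.58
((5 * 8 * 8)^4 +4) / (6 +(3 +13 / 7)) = 18350080007 / 19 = 965793684.58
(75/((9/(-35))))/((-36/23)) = 20125/108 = 186.34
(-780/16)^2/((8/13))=494325/128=3861.91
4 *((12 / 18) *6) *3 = 48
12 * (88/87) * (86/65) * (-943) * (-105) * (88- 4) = 50356018944/377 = 133570342.03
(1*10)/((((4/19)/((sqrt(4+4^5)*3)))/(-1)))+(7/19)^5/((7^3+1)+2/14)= 117649/5964922491 - 285*sqrt(257)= -4568.90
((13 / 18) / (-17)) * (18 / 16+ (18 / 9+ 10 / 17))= -6565 / 41616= -0.16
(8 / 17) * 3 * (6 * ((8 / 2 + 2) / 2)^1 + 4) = 528 / 17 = 31.06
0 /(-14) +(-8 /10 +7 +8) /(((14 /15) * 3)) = 71 /14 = 5.07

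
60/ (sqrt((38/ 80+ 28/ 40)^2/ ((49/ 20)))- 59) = -13876800/ 13643311- 78960*sqrt(5)/ 13643311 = -1.03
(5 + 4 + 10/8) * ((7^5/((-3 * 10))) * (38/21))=-1870379/180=-10390.99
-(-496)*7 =3472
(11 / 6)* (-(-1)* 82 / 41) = 11 / 3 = 3.67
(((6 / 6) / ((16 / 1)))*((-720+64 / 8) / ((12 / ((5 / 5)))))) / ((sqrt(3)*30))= -89*sqrt(3) / 2160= -0.07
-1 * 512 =-512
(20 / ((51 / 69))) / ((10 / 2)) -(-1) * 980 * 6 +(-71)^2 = 185749 / 17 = 10926.41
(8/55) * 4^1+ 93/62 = 229/110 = 2.08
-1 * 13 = -13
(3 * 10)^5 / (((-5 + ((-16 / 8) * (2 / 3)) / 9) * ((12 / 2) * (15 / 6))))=-43740000 / 139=-314676.26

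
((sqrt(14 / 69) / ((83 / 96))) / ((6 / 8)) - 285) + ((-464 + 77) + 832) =128*sqrt(966) / 5727 + 160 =160.69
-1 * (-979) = 979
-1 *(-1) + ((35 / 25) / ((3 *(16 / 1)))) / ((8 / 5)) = 391 / 384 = 1.02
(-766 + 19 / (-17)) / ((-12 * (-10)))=-4347 / 680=-6.39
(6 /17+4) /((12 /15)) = 185 /34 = 5.44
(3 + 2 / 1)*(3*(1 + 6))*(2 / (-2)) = -105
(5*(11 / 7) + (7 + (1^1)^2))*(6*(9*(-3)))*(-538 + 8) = 9530460 / 7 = 1361494.29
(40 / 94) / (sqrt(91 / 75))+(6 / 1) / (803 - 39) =0.39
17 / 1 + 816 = 833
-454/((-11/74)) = 3054.18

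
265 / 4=66.25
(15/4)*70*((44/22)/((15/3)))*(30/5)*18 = 11340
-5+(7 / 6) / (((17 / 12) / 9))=41 / 17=2.41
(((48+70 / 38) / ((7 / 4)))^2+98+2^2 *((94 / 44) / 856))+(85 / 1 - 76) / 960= 6057428964739 / 6662384960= 909.20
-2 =-2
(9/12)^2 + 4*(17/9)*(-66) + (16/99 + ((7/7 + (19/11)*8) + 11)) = -747845/1584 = -472.12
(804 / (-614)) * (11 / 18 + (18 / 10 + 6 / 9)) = -18559 / 4605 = -4.03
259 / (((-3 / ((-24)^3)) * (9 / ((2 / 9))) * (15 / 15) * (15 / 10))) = 530432 / 27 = 19645.63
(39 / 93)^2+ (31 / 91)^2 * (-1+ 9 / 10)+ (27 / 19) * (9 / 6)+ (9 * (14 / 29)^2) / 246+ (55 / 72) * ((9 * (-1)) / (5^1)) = 193813095881779 / 208544920907960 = 0.93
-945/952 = -135/136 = -0.99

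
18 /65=0.28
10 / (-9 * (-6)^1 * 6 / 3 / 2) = 5 / 27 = 0.19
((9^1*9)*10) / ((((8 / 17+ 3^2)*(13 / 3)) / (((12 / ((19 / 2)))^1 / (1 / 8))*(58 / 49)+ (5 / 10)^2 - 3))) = 708528465 / 3897166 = 181.81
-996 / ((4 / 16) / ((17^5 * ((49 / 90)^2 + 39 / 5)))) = -30914393116444 / 675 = -45799100913.25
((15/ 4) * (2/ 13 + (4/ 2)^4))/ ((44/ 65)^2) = 511875/ 3872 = 132.20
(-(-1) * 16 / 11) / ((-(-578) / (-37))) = -296 / 3179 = -0.09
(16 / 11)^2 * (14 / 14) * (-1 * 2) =-512 / 121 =-4.23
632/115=5.50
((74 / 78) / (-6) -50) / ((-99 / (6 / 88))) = 97 / 2808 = 0.03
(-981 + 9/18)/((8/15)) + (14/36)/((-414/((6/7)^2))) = -1838.44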